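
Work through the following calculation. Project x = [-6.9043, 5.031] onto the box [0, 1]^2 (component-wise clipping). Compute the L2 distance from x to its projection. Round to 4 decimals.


Project each component onto [0, 1].
clip(-6.9043) = 0.0, clip(5.031) = 1.0
Projection = [0.0, 1.0]
Squared diffs: [47.6694, 16.249]
Distance = sqrt(63.9184) = 7.9949


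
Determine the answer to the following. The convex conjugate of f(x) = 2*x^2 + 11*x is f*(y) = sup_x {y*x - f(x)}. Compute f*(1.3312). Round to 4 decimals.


f*(y) = sup_x {y*x - a*x^2 - b*x} = sup_x {(y-b)*x - a*x^2}
FOC: (y - b) - 2a*x = 0 => x* = (y - b)/(2a)
x* = (1.3312 - 11)/(2*2) = -2.4172
f*(1.3312) = (y-b)^2/(4a) = (1.3312 - 11)^2/(4*2)
= 93.4857/8 = 11.6857


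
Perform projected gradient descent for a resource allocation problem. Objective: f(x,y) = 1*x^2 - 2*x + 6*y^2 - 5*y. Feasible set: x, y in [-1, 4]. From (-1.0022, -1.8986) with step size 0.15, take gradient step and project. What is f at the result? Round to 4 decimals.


Step 1: Compute gradient at (-1.0022, -1.8986).
grad_x = 2*1*-1.0022 - 2 = -4.0044
grad_y = 2*6*-1.8986 - 5 = -27.7832
Step 2: Gradient step.
x_raw = -1.0022 - 0.15*-4.0044 = -0.4015
y_raw = -1.8986 - 0.15*-27.7832 = 2.2689
Step 3: Project onto [-1, 4].
x_proj = clip(-0.4015) = -0.4015
y_proj = clip(2.2689) = 2.2689
Step 4: Evaluate f.
f(-0.4015, 2.2689) = 20.5068


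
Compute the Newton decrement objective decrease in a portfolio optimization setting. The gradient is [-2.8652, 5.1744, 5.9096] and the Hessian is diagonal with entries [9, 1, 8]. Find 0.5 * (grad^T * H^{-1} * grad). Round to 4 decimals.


Step 1: H is diagonal, so H^(-1) * g = [-0.3184, 5.1744, 0.7387].
Step 2: g^T H^(-1) g = sum_i g_i^2 / H_ii
  = (-2.8652)^2/9 + (5.1744)^2/1 + (5.9096)^2/8
  = 0.9122 + 26.7744 + 4.3654 = 32.052
Step 3: Objective decrease = 0.5 * g^T H^(-1) g = 16.026


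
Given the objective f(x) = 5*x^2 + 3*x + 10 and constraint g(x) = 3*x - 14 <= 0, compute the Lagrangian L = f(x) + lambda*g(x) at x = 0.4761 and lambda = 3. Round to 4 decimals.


Step 1: Evaluate f(x).
f(0.4761) = 5*0.4761^2 + 3*0.4761 + 10 = 12.5617
Step 2: Evaluate g(x).
g(0.4761) = 3*0.4761 - 14 = -12.5717
Step 3: Compute Lagrangian.
L = 12.5617 + 3*-12.5717 = -25.1534


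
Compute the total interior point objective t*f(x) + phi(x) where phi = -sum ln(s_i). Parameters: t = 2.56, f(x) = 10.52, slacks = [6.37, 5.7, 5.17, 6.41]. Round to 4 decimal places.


Step 1: Compute log-barrier.
ln values: [1.8516, 1.7405, 1.6429, 1.8579]
phi = -(1.8516 + 1.7405 + 1.6429 + 1.8579) = -7.0928
Step 2: Compute augmented objective.
t*f(x) = 2.56*10.52 = 26.9312
Total = 26.9312 - 7.0928 = 19.8384


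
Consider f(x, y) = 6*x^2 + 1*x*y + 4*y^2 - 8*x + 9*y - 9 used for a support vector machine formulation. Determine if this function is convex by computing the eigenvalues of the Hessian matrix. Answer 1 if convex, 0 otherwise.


The Hessian of f(x,y) = 6*x^2 + 1*x*y + 4*y^2 - 8*x + 9*y - 9 is:
H = [[12, 1], [1, 8]]
Trace = 12 + 8 = 20
Determinant = 12*8 - (1)^2 = 95
Discriminant = (20)^2 - 4*95 = 20.0
Eigenvalues: lambda_1 = 7.7639, lambda_2 = 12.2361
The function is convex.

1


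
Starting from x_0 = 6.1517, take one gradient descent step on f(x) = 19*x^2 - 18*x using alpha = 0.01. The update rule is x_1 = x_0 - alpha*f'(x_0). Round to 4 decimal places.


We compute the gradient at x_0 and apply the update.
f'(x) = 38*x - 18
f'(6.1517) = 38*6.1517 - 18 = 215.7646
x_1 = 6.1517 - 0.01*215.7646 = 3.9941


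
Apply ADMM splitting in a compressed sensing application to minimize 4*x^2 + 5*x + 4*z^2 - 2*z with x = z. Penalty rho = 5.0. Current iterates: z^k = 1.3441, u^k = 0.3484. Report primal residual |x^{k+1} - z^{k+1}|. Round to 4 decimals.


ADMM iteration with rho = 5.0, z^k = 1.3441, u^k = 0.3484
Step 1: x-update.
Minimize 4*x^2 + 5*x + (5.0/2)*(x - 1.3441 + 0.3484)^2
FOC: (2*4 + 5.0)*x = -5 + 5.0*(1.3441 - 0.3484)
x^{k+1} = -0.0017
Step 2: z-update.
Minimize 4*z^2 - 2*z + (5.0/2)*(-0.0017 - z + 0.3484)^2
FOC: (2*4 + 5.0)*z = 2 + 5.0*(-0.0017 + 0.3484)
z^{k+1} = 0.2872
Step 3: u-update.
u^{k+1} = 0.3484 - 0.0017 - 0.2872 = 0.0595
Step 4: Primal residual = |-0.0017 - 0.2872| = 0.2889


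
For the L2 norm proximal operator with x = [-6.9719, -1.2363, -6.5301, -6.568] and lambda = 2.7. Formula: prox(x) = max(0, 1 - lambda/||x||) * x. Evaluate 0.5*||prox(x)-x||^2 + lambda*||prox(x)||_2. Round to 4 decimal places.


Step 1: Compute ||x||.
||x|| = 11.6583
Step 2: Compute scaling factor.
scale = max(0, 1 - 2.7/11.6583) = 0.7684
Step 3: prox(x) = [-5.3572, -0.95, -5.0178, -5.0469]
||prox(x)|| = 8.9583
Step 4: Proximal objective.
0.5*||prox-x||^2 = 3.645
lambda*||prox|| = 24.1874
Total = 27.8325


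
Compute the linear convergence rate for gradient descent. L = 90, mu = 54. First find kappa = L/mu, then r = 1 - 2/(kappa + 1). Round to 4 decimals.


Step 1: Compute the condition number.
kappa = L/mu = 90/54 = 1.6667
Step 2: Compute the convergence rate.
r = 1 - 2/(kappa + 1) = 1 - 2*mu/(L + mu) = (L - mu)/(L + mu) = 36/144 = 0.25


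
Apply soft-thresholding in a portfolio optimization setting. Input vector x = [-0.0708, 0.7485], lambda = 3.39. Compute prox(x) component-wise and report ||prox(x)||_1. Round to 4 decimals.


Soft-thresholding with lambda = 3.39:
prox(-0.0708) = sign(-0.0708)*max(|-0.0708| - 3.39, 0) = 0.0
prox(0.7485) = sign(0.7485)*max(|0.7485| - 3.39, 0) = 0.0
prox(x) = [0.0, 0.0]
||prox(x)||_1 = 0.0 + 0.0 = 0.0


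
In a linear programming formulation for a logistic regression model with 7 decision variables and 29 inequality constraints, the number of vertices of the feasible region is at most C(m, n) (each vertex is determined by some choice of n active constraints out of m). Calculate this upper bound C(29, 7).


Each vertex corresponds to some choice of n active constraints out of m, so the number of vertices is at most C(m, n) = m! / (n!(m-n)!).
m = 29, n = 7
Numerator: 29 * 28 * 27 * 26 * 25 * 24 * 23
Denominator: 7! = 5040
C(29, 7) = 1560780


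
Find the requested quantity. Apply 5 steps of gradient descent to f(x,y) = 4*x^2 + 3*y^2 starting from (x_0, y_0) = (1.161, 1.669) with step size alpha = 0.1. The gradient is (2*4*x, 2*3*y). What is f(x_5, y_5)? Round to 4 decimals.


Gradient descent on f(x,y) = 4*x^2 + 3*y^2.
Starting point: (1.161, 1.669), alpha = 0.1
Step 1: grad_x = 2*4*1.161 = 9.288, grad_y = 2*3*1.669 = 10.014
  x_1 = 1.161 - 0.1*9.288 = 0.2322
  y_1 = 1.669 - 0.1*10.014 = 0.6676
Step 2: grad_x = 2*4*0.2322 = 1.8576, grad_y = 2*3*0.6676 = 4.0056
  x_2 = 0.2322 - 0.1*1.8576 = 0.0464
  y_2 = 0.6676 - 0.1*4.0056 = 0.267
Step 3: grad_x = 2*4*0.0464 = 0.3715, grad_y = 2*3*0.267 = 1.6022
  x_3 = 0.0464 - 0.1*0.3715 = 0.0093
  y_3 = 0.267 - 0.1*1.6022 = 0.1068
Step 4: grad_x = 2*4*0.0093 = 0.0743, grad_y = 2*3*0.1068 = 0.6409
  x_4 = 0.0093 - 0.1*0.0743 = 0.0019
  y_4 = 0.1068 - 0.1*0.6409 = 0.0427
Step 5: grad_x = 2*4*0.0019 = 0.0149, grad_y = 2*3*0.0427 = 0.2564
  x_5 = 0.0019 - 0.1*0.0149 = 0.0004
  y_5 = 0.0427 - 0.1*0.2564 = 0.0171
f(0.0004, 0.0171) = 4*0.0004^2 + 3*0.0171^2 = 0.0009


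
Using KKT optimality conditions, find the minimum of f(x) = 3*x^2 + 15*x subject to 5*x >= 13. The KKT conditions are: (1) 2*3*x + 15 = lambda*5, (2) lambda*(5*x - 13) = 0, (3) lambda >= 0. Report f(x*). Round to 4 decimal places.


Step 1: Try lambda = 0 (constraint inactive).
x_unc = -15/(2*3) = -2.5
Check: 5*-2.5 = -12.5 < 13 -- violated!
Step 2: Constraint must be active: 5*x = 13
x* = 13/5 = 2.6
lambda = (2*3*2.6 + 15)/5 = 6.12
Step 3: Compute optimal value.
f(x*) = 3*2.6^2 + 15*2.6 = 59.28


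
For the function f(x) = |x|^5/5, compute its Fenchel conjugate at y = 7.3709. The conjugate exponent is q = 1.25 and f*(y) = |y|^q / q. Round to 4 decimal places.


The conjugate exponent q satisfies 1/p + 1/q = 1.
p = 5, so q = 5/(5 - 1) = 1.25
|y|^q = 7.3709^1.25 = 12.1451
f*(7.3709) = 12.1451 / 1.25 = 9.7161


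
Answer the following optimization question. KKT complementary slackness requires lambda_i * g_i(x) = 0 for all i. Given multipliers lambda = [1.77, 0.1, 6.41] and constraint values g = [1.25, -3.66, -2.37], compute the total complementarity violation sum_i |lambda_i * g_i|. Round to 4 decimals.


KKT complementary slackness check:
lambda_1 * g_1 = 1.77 * 1.25 = 2.2125
lambda_2 * g_2 = 0.1 * -3.66 = -0.366
lambda_3 * g_3 = 6.41 * -2.37 = -15.1917
Total violation = 2.2125 + 0.366 + 15.1917 = 17.7702


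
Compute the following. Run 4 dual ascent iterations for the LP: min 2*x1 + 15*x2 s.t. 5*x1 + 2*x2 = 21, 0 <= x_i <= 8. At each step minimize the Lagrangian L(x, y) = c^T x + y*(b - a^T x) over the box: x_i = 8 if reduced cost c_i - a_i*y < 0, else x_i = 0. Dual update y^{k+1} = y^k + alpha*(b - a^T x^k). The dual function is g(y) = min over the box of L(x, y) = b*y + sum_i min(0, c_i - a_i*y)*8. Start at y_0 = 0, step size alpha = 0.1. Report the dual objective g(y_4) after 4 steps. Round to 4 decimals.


Dual ascent for LP: min 2*x1 + 15*x2, 5*x1 + 2*x2 = 21, 0 <= x_i <= 8
Step 1: y^k = 0.0, reduced costs: (2.0, 15.0)
  x^k = (0.0, 0.0), subgradient = b - a^T x = 21.0
  y^{k+1} = 0.0 + 0.1*21.0 = 2.1
Step 2: y^k = 2.1, reduced costs: (-8.5, 10.8)
  x^k = (8.0, 0.0), subgradient = b - a^T x = -19.0
  y^{k+1} = 2.1 + 0.1*-19.0 = 0.2
Step 3: y^k = 0.2, reduced costs: (1.0, 14.6)
  x^k = (0.0, 0.0), subgradient = b - a^T x = 21.0
  y^{k+1} = 0.2 + 0.1*21.0 = 2.3
Step 4: y^k = 2.3, reduced costs: (-9.5, 10.4)
  x^k = (8.0, 0.0), subgradient = b - a^T x = -19.0
  y^{k+1} = 2.3 + 0.1*-19.0 = 0.4
Dual objective at y_4 = 0.4: reduced costs (0.0, 14.2), box minimizer x = (0.0, 0.0)
g(y_4) = b*y + (c1 - a1*y)*x1 + (c2 - a2*y)*x2 = 21*0.4 + 0.0*0.0 + 14.2*0.0 = 8.4 + 0.0 + 0.0 = 8.4


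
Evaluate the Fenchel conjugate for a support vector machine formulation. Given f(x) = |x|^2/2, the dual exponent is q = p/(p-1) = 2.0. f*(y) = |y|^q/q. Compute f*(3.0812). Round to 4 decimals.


The conjugate exponent q satisfies 1/p + 1/q = 1.
p = 2, so q = 2/(2 - 1) = 2.0
|y|^q = 3.0812^2.0 = 9.4938
f*(3.0812) = 9.4938 / 2.0 = 4.7469


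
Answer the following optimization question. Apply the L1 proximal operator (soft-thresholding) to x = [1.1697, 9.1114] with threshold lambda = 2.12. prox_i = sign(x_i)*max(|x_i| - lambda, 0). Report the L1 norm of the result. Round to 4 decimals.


Soft-thresholding with lambda = 2.12:
prox(1.1697) = sign(1.1697)*max(|1.1697| - 2.12, 0) = 0.0
prox(9.1114) = sign(9.1114)*max(|9.1114| - 2.12, 0) = 6.9914
prox(x) = [0.0, 6.9914]
||prox(x)||_1 = 0.0 + 6.9914 = 6.9914


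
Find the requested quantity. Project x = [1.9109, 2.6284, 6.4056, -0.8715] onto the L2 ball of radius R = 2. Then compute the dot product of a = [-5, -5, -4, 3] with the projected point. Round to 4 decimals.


Step 1: Compute ||x|| (intermediates to 6 decimals).
||x|| = sqrt(1.9109^2 + 2.6284^2 + 6.4056^2 + (-0.8715)^2) = 7.235416
Step 2: Project.
Since ||x|| > R, scale = R/||x|| = 2/7.235416 = 0.276418, proj(x) = scale * x
proj(x) = [0.528207, 0.726537, 1.770623, -0.240898]
Step 3: Dot product.
a^T * proj(x) = -5*0.528207 - 5*0.726537 - 4*1.770623 + 3*(-0.240898) = -14.0789


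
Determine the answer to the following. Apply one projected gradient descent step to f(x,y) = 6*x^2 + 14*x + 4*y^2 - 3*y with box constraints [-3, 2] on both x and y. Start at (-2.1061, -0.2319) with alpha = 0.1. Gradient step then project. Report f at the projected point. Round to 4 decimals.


Step 1: Compute gradient at (-2.1061, -0.2319).
grad_x = 2*6*-2.1061 + 14 = -11.2732
grad_y = 2*4*-0.2319 - 3 = -4.8552
Step 2: Gradient step.
x_raw = -2.1061 - 0.1*-11.2732 = -0.9788
y_raw = -0.2319 - 0.1*-4.8552 = 0.2536
Step 3: Project onto [-3, 2].
x_proj = clip(-0.9788) = -0.9788
y_proj = clip(0.2536) = 0.2536
Step 4: Evaluate f.
f(-0.9788, 0.2536) = -8.4584


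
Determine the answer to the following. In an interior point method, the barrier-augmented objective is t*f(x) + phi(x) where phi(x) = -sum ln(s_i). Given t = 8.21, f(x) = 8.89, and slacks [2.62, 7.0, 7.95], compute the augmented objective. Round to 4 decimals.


Step 1: Compute log-barrier.
ln values: [0.9632, 1.9459, 2.0732]
phi = -(0.9632 + 1.9459 + 2.0732) = -4.9823
Step 2: Compute augmented objective.
t*f(x) = 8.21*8.89 = 72.9869
Total = 72.9869 - 4.9823 = 68.0046


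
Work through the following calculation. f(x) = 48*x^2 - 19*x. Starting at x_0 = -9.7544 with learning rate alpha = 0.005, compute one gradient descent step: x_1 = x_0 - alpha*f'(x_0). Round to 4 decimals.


We compute the gradient at x_0 and apply the update.
f'(x) = 96*x - 19
f'(-9.7544) = 96*-9.7544 - 19 = -955.4224
x_1 = -9.7544 - 0.005*-955.4224 = -4.9773


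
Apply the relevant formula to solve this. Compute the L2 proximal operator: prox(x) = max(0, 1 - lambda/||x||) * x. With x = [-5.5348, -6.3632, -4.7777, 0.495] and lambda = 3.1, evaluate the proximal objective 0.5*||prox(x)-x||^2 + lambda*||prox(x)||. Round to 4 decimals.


Step 1: Compute ||x||.
||x|| = 9.7055
Step 2: Compute scaling factor.
scale = max(0, 1 - 3.1/9.7055) = 0.6806
Step 3: prox(x) = [-3.7669, -4.3307, -3.2517, 0.3369]
||prox(x)|| = 6.6055
Step 4: Proximal objective.
0.5*||prox-x||^2 = 4.805
lambda*||prox|| = 20.4771
Total = 25.2819


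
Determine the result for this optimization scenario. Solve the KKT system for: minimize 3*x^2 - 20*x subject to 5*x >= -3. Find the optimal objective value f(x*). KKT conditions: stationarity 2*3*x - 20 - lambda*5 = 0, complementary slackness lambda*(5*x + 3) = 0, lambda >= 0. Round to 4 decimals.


Step 1: Try lambda = 0 (constraint inactive).
Stationarity: 2*3*x - 20 = 0
x* = 20/(2*3) = 10/3 = 3.3333 (rounded; the exact value 10/3 is used below)
Check constraint: 5*3.3333 = 16.6665 >= -3 -- satisfied.
Step 2: Compute optimal value.
f(x*) = 3*(10/3)^2 - 20*(10/3) = -33.3333


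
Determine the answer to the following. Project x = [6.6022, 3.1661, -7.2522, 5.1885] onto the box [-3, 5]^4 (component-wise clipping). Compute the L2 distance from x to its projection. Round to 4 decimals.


Project each component onto [-3, 5].
clip(6.6022) = 5.0, clip(3.1661) = 3.1661, clip(-7.2522) = -3.0, clip(5.1885) = 5.0
Projection = [5.0, 3.1661, -3.0, 5.0]
Squared diffs: [2.567, 0.0, 18.0812, 0.0355]
Distance = sqrt(20.6837) = 4.5479


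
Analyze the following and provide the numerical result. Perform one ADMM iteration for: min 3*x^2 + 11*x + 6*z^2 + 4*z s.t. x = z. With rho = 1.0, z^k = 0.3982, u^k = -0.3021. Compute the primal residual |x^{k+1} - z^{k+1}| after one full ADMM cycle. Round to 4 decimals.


ADMM iteration with rho = 1.0, z^k = 0.3982, u^k = -0.3021
Step 1: x-update.
Minimize 3*x^2 + 11*x + (1.0/2)*(x - 0.3982 - 0.3021)^2
FOC: (2*3 + 1.0)*x = -11 + 1.0*(0.3982 + 0.3021)
x^{k+1} = -1.4714
Step 2: z-update.
Minimize 6*z^2 + 4*z + (1.0/2)*(-1.4714 - z - 0.3021)^2
FOC: (2*6 + 1.0)*z = -4 + 1.0*(-1.4714 - 0.3021)
z^{k+1} = -0.4441
Step 3: u-update.
u^{k+1} = -0.3021 - 1.4714 + 0.4441 = -1.3294
Step 4: Primal residual = |-1.4714 + 0.4441| = 1.0273


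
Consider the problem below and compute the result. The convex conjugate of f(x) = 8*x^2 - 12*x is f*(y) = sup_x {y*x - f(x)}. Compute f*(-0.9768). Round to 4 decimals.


f*(y) = sup_x {y*x - a*x^2 - b*x} = sup_x {(y-b)*x - a*x^2}
FOC: (y - b) - 2a*x = 0 => x* = (y - b)/(2a)
x* = (-0.9768 + 12)/(2*8) = 0.689
f*(-0.9768) = (y-b)^2/(4a) = (-0.9768 + 12)^2/(4*8)
= 121.5109/32 = 3.7972


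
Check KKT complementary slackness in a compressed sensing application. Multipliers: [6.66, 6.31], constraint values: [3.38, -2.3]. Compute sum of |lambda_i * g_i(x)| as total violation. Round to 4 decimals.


KKT complementary slackness check:
lambda_1 * g_1 = 6.66 * 3.38 = 22.5108
lambda_2 * g_2 = 6.31 * -2.3 = -14.513
Total violation = 22.5108 + 14.513 = 37.0238


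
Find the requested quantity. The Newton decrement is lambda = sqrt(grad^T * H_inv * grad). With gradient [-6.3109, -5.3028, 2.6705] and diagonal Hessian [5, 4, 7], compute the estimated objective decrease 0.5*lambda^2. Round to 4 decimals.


Step 1: H is diagonal, so H^(-1) * g = [-1.2622, -1.3257, 0.3815].
Step 2: g^T H^(-1) g = sum_i g_i^2 / H_ii
  = (-6.3109)^2/5 + (-5.3028)^2/4 + (2.6705)^2/7
  = 7.9655 + 7.0299 + 1.0188 = 16.0142
Step 3: Objective decrease = 0.5 * g^T H^(-1) g = 8.0071


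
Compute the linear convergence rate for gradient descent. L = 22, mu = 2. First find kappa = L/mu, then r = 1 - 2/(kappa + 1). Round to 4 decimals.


Step 1: Compute the condition number.
kappa = L/mu = 22/2 = 11.0
Step 2: Compute the convergence rate.
r = 1 - 2/(kappa + 1) = 1 - 2*mu/(L + mu) = (L - mu)/(L + mu) = 20/24 = 0.8333


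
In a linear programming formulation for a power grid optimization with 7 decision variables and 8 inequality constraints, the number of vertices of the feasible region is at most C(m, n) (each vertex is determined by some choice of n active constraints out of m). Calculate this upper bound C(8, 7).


Each vertex corresponds to some choice of n active constraints out of m, so the number of vertices is at most C(m, n) = m! / (n!(m-n)!).
m = 8, n = 7
Numerator: 8 * 7 * 6 * 5 * 4 * 3 * 2
Denominator: 7! = 5040
C(8, 7) = 8


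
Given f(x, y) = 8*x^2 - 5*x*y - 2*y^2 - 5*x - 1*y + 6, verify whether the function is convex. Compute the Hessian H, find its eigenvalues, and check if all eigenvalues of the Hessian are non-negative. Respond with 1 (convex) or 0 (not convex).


The Hessian of f(x,y) = 8*x^2 - 5*x*y - 2*y^2 - 5*x - 1*y + 6 is:
H = [[16, -5], [-5, -4]]
Trace = 16 - 4 = 12
Determinant = 16*-4 - (-5)^2 = -89
Discriminant = (12)^2 - 4*-89 = 500.0
Eigenvalues: lambda_1 = -5.1803, lambda_2 = 17.1803
The function is not convex.

0


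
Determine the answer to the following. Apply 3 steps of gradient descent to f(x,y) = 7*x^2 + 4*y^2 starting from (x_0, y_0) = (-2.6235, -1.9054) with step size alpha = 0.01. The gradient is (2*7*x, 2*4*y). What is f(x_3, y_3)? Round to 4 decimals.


Gradient descent on f(x,y) = 7*x^2 + 4*y^2.
Starting point: (-2.6235, -1.9054), alpha = 0.01
Step 1: grad_x = 2*7*-2.6235 = -36.729, grad_y = 2*4*-1.9054 = -15.2432
  x_1 = -2.6235 - 0.01*-36.729 = -2.2562
  y_1 = -1.9054 - 0.01*-15.2432 = -1.753
Step 2: grad_x = 2*7*-2.2562 = -31.5869, grad_y = 2*4*-1.753 = -14.0237
  x_2 = -2.2562 - 0.01*-31.5869 = -1.9403
  y_2 = -1.753 - 0.01*-14.0237 = -1.6127
Step 3: grad_x = 2*7*-1.9403 = -27.1648, grad_y = 2*4*-1.6127 = -12.9018
  x_3 = -1.9403 - 0.01*-27.1648 = -1.6687
  y_3 = -1.6127 - 0.01*-12.9018 = -1.4837
f(-1.6687, -1.4837) = 7*(-1.6687)^2 + 4*(-1.4837)^2 = 28.2974


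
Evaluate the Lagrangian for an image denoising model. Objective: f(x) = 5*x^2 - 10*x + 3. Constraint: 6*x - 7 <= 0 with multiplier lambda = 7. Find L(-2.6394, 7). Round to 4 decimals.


Step 1: Evaluate f(x).
f(-2.6394) = 5*(-2.6394)^2 - 10*(-2.6394) + 3 = 64.2262
Step 2: Evaluate g(x).
g(-2.6394) = 6*-2.6394 - 7 = -22.8364
Step 3: Compute Lagrangian.
L = 64.2262 + 7*-22.8364 = -95.6286


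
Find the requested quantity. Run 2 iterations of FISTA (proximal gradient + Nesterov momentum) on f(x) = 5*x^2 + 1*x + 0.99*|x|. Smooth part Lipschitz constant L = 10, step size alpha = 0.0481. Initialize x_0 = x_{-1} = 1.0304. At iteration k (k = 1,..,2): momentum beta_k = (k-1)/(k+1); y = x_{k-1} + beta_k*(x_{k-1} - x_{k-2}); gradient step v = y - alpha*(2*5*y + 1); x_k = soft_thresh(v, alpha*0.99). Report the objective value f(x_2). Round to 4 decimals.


FISTA on f(x) = 5*x^2 + 1*x + 0.99*|x|
L = 10, alpha = 0.0481
Iteration 1: beta = 0.0, y = 1.0304 + 0.0*(1.0304 - 1.0304) = 1.0304
  grad(y) = 11.304, v = y - alpha*grad = 0.4867
  prox(v) = soft_thresh(0.4867, 0.0476) = 0.4391
Iteration 2: beta = 0.3333, y = 0.4391 + 0.3333*(0.4391 - 1.0304) = 0.2419
  grad(y) = 3.4194, v = y - alpha*grad = 0.0775
  prox(v) = soft_thresh(0.0775, 0.0476) = 0.0299
f(x_2) = 5*0.0299^2 + 1*0.0299 + 0.99*|0.0299| = 0.0639


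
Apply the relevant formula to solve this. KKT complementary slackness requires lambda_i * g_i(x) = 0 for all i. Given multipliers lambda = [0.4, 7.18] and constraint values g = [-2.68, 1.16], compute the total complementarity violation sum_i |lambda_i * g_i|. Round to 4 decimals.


KKT complementary slackness check:
lambda_1 * g_1 = 0.4 * -2.68 = -1.072
lambda_2 * g_2 = 7.18 * 1.16 = 8.3288
Total violation = 1.072 + 8.3288 = 9.4008


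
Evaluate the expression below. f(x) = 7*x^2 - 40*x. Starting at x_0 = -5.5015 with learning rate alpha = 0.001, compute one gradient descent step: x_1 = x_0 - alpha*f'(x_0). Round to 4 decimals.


We compute the gradient at x_0 and apply the update.
f'(x) = 14*x - 40
f'(-5.5015) = 14*-5.5015 - 40 = -117.021
x_1 = -5.5015 - 0.001*-117.021 = -5.3845


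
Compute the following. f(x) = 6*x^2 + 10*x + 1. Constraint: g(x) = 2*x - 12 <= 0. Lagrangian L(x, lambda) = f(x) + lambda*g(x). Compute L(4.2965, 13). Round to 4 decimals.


Step 1: Evaluate f(x).
f(4.2965) = 6*4.2965^2 + 10*4.2965 + 1 = 154.7245
Step 2: Evaluate g(x).
g(4.2965) = 2*4.2965 - 12 = -3.407
Step 3: Compute Lagrangian.
L = 154.7245 + 13*-3.407 = 110.4335


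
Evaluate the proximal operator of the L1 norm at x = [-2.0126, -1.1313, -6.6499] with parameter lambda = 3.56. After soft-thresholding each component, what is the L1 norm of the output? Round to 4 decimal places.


Soft-thresholding with lambda = 3.56:
prox(-2.0126) = sign(-2.0126)*max(|-2.0126| - 3.56, 0) = 0.0
prox(-1.1313) = sign(-1.1313)*max(|-1.1313| - 3.56, 0) = 0.0
prox(-6.6499) = sign(-6.6499)*max(|-6.6499| - 3.56, 0) = -3.0899
prox(x) = [0.0, 0.0, -3.0899]
||prox(x)||_1 = 0.0 + 0.0 + 3.0899 = 3.0899


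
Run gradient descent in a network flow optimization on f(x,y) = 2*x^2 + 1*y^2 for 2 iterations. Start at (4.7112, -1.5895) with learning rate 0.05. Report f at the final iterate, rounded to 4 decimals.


Gradient descent on f(x,y) = 2*x^2 + 1*y^2.
Starting point: (4.7112, -1.5895), alpha = 0.05
Step 1: grad_x = 2*2*4.7112 = 18.8448, grad_y = 2*1*-1.5895 = -3.179
  x_1 = 4.7112 - 0.05*18.8448 = 3.769
  y_1 = -1.5895 - 0.05*-3.179 = -1.4306
Step 2: grad_x = 2*2*3.769 = 15.0758, grad_y = 2*1*-1.4306 = -2.8611
  x_2 = 3.769 - 0.05*15.0758 = 3.0152
  y_2 = -1.4306 - 0.05*-2.8611 = -1.2875
f(3.0152, -1.2875) = 2*3.0152^2 + 1*(-1.2875)^2 = 19.8401


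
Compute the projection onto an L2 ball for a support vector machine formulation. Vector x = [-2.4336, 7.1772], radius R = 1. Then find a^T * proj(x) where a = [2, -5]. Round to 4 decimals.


Step 1: Compute ||x|| (intermediates to 6 decimals).
||x|| = sqrt((-2.4336)^2 + 7.1772^2) = 7.578562
Step 2: Project.
Since ||x|| > R, scale = R/||x|| = 1/7.578562 = 0.131951, proj(x) = scale * x
proj(x) = [-0.321116, 0.947039]
Step 3: Dot product.
a^T * proj(x) = 2*(-0.321116) - 5*0.947039 = -5.3774


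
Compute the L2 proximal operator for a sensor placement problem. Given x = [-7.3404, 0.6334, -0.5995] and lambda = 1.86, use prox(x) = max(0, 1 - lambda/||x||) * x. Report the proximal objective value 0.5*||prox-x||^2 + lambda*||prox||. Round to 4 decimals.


Step 1: Compute ||x||.
||x|| = 7.392
Step 2: Compute scaling factor.
scale = max(0, 1 - 1.86/7.392) = 0.7484
Step 3: prox(x) = [-5.4934, 0.474, -0.4487]
||prox(x)|| = 5.532
Step 4: Proximal objective.
0.5*||prox-x||^2 = 1.7298
lambda*||prox|| = 10.2895
Total = 12.0194


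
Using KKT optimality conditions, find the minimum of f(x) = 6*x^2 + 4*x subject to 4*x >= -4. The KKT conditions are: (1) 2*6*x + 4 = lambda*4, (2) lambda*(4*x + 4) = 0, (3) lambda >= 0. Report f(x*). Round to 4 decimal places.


Step 1: Try lambda = 0 (constraint inactive).
Stationarity: 2*6*x + 4 = 0
x* = -4/(2*6) = -1/3 = -0.3333 (rounded; the exact value -1/3 is used below)
Check constraint: 4*-0.3333 = -1.3332 >= -4 -- satisfied.
Step 2: Compute optimal value.
f(x*) = 6*(-1/3)^2 + 4*(-1/3) = -0.6667


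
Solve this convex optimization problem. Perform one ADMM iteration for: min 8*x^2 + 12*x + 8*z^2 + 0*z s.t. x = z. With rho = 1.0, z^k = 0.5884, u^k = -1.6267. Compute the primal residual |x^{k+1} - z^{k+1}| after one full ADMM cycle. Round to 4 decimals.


ADMM iteration with rho = 1.0, z^k = 0.5884, u^k = -1.6267
Step 1: x-update.
Minimize 8*x^2 + 12*x + (1.0/2)*(x - 0.5884 - 1.6267)^2
FOC: (2*8 + 1.0)*x = -12 + 1.0*(0.5884 + 1.6267)
x^{k+1} = -0.5756
Step 2: z-update.
Minimize 8*z^2 + 0*z + (1.0/2)*(-0.5756 - z - 1.6267)^2
FOC: (2*8 + 1.0)*z = 0 + 1.0*(-0.5756 - 1.6267)
z^{k+1} = -0.1295
Step 3: u-update.
u^{k+1} = -1.6267 - 0.5756 + 0.1295 = -2.0727
Step 4: Primal residual = |-0.5756 + 0.1295| = 0.446


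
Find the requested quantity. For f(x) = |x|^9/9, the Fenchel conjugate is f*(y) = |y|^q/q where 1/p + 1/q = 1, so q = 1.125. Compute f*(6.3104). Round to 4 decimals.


The conjugate exponent q satisfies 1/p + 1/q = 1.
p = 9, so q = 9/(9 - 1) = 1.125
|y|^q = 6.3104^1.125 = 7.9445
f*(6.3104) = 7.9445 / 1.125 = 7.0617


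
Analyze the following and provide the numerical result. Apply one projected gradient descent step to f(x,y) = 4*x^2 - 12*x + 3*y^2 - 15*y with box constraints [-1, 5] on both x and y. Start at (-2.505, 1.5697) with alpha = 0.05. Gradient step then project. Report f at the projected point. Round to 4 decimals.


Step 1: Compute gradient at (-2.505, 1.5697).
grad_x = 2*4*-2.505 - 12 = -32.04
grad_y = 2*3*1.5697 - 15 = -5.5818
Step 2: Gradient step.
x_raw = -2.505 - 0.05*-32.04 = -0.903
y_raw = 1.5697 - 0.05*-5.5818 = 1.8488
Step 3: Project onto [-1, 5].
x_proj = clip(-0.903) = -0.903
y_proj = clip(1.8488) = 1.8488
Step 4: Evaluate f.
f(-0.903, 1.8488) = -3.3801


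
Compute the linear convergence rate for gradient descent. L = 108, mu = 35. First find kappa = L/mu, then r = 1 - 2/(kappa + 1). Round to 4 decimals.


Step 1: Compute the condition number.
kappa = L/mu = 108/35 = 3.0857
Step 2: Compute the convergence rate.
r = 1 - 2/(kappa + 1) = 1 - 2*mu/(L + mu) = (L - mu)/(L + mu) = 73/143 = 0.5105


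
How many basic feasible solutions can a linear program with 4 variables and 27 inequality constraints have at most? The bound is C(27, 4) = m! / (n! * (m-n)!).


Each vertex corresponds to some choice of n active constraints out of m, so the number of vertices is at most C(m, n) = m! / (n!(m-n)!).
m = 27, n = 4
Numerator: 27 * 26 * 25 * 24
Denominator: 4! = 24
C(27, 4) = 17550


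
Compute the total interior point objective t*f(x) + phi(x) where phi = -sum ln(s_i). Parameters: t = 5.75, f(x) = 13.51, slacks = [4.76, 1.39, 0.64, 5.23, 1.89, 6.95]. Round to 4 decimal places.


Step 1: Compute log-barrier.
ln values: [1.5602, 0.3293, -0.4463, 1.6544, 0.6366, 1.9387]
phi = -(1.5602 + 0.3293 - 0.4463 + 1.6544 + 0.6366 + 1.9387) = -5.673
Step 2: Compute augmented objective.
t*f(x) = 5.75*13.51 = 77.6825
Total = 77.6825 - 5.673 = 72.0095


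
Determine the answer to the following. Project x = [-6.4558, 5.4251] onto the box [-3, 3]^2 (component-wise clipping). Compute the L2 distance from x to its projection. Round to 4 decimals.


Project each component onto [-3, 3].
clip(-6.4558) = -3.0, clip(5.4251) = 3.0
Projection = [-3.0, 3.0]
Squared diffs: [11.9426, 5.8811]
Distance = sqrt(17.8237) = 4.2218


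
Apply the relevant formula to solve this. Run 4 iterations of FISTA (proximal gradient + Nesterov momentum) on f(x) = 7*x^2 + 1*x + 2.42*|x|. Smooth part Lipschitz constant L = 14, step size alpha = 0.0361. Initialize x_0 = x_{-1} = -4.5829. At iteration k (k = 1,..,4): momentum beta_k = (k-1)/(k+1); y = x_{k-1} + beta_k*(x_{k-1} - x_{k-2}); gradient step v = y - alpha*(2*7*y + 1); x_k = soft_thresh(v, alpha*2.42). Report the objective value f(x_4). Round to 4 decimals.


FISTA on f(x) = 7*x^2 + 1*x + 2.42*|x|
L = 14, alpha = 0.0361
Iteration 1: beta = 0.0, y = -4.5829 + 0.0*(-4.5829 + 4.5829) = -4.5829
  grad(y) = -63.1606, v = y - alpha*grad = -2.3028
  prox(v) = soft_thresh(-2.3028, 0.0874) = -2.2154
Iteration 2: beta = 0.3333, y = -2.2154 + 0.3333*(-2.2154 + 4.5829) = -1.4263
  grad(y) = -18.968, v = y - alpha*grad = -0.7415
  prox(v) = soft_thresh(-0.7415, 0.0874) = -0.6542
Iteration 3: beta = 0.5, y = -0.6542 + 0.5*(-0.6542 + 2.2154) = 0.1265
  grad(y) = 2.7703, v = y - alpha*grad = 0.0264
  prox(v) = soft_thresh(0.0264, 0.0874) = 0.0
Iteration 4: beta = 0.6, y = 0.0 + 0.6*(0.0 + 0.6542) = 0.3925
  grad(y) = 6.4951, v = y - alpha*grad = 0.158
  prox(v) = soft_thresh(0.158, 0.0874) = 0.0707
f(x_4) = 7*0.0707^2 + 1*0.0707 + 2.42*|0.0707| = 0.2767


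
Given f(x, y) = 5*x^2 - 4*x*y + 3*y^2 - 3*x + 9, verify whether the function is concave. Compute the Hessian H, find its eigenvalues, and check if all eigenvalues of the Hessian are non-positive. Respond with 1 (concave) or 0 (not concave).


The Hessian of f(x,y) = 5*x^2 - 4*x*y + 3*y^2 - 3*x + 9 is:
H = [[10, -4], [-4, 6]]
Trace = 10 + 6 = 16
Determinant = 10*6 - (-4)^2 = 44
Discriminant = (16)^2 - 4*44 = 80.0
Eigenvalues: lambda_1 = 3.5279, lambda_2 = 12.4721
The function is not concave.

0


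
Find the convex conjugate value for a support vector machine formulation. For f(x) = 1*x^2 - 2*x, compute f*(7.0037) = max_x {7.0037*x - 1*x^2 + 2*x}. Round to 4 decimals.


f*(y) = sup_x {y*x - a*x^2 - b*x} = sup_x {(y-b)*x - a*x^2}
FOC: (y - b) - 2a*x = 0 => x* = (y - b)/(2a)
x* = (7.0037 + 2)/(2*1) = 4.5019
f*(7.0037) = (y-b)^2/(4a) = (7.0037 + 2)^2/(4*1)
= 81.0666/4 = 20.2667


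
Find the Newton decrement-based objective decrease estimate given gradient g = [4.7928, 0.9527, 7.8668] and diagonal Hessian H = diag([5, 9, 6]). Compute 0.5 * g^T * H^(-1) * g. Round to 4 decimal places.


Step 1: H is diagonal, so H^(-1) * g = [0.9586, 0.1059, 1.3111].
Step 2: g^T H^(-1) g = sum_i g_i^2 / H_ii
  = (4.7928)^2/5 + (0.9527)^2/9 + (7.8668)^2/6
  = 4.5942 + 0.1008 + 10.3144 = 15.0095
Step 3: Objective decrease = 0.5 * g^T H^(-1) g = 7.5047


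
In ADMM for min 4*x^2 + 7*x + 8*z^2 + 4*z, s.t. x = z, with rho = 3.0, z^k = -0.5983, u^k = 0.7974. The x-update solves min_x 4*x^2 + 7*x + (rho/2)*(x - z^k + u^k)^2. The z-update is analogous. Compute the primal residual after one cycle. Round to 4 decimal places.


ADMM iteration with rho = 3.0, z^k = -0.5983, u^k = 0.7974
Step 1: x-update.
Minimize 4*x^2 + 7*x + (3.0/2)*(x + 0.5983 + 0.7974)^2
FOC: (2*4 + 3.0)*x = -7 + 3.0*(-0.5983 - 0.7974)
x^{k+1} = -1.017
Step 2: z-update.
Minimize 8*z^2 + 4*z + (3.0/2)*(-1.017 - z + 0.7974)^2
FOC: (2*8 + 3.0)*z = -4 + 3.0*(-1.017 + 0.7974)
z^{k+1} = -0.2452
Step 3: u-update.
u^{k+1} = 0.7974 - 1.017 + 0.2452 = 0.0256
Step 4: Primal residual = |-1.017 + 0.2452| = 0.7718


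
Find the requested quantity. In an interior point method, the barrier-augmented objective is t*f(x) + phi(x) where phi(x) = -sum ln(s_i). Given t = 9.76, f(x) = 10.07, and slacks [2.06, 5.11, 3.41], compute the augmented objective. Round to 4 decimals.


Step 1: Compute log-barrier.
ln values: [0.7227, 1.6312, 1.2267]
phi = -(0.7227 + 1.6312 + 1.2267) = -3.5806
Step 2: Compute augmented objective.
t*f(x) = 9.76*10.07 = 98.2832
Total = 98.2832 - 3.5806 = 94.7026


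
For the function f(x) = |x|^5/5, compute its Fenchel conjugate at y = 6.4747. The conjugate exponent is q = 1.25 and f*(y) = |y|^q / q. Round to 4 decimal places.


The conjugate exponent q satisfies 1/p + 1/q = 1.
p = 5, so q = 5/(5 - 1) = 1.25
|y|^q = 6.4747^1.25 = 10.3282
f*(6.4747) = 10.3282 / 1.25 = 8.2626


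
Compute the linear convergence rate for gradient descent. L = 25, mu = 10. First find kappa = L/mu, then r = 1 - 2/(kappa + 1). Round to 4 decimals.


Step 1: Compute the condition number.
kappa = L/mu = 25/10 = 2.5
Step 2: Compute the convergence rate.
r = 1 - 2/(kappa + 1) = 1 - 2*mu/(L + mu) = (L - mu)/(L + mu) = 15/35 = 0.4286


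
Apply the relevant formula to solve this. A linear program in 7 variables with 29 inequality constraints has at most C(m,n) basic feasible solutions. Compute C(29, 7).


Each vertex corresponds to some choice of n active constraints out of m, so the number of vertices is at most C(m, n) = m! / (n!(m-n)!).
m = 29, n = 7
Numerator: 29 * 28 * 27 * 26 * 25 * 24 * 23
Denominator: 7! = 5040
C(29, 7) = 1560780


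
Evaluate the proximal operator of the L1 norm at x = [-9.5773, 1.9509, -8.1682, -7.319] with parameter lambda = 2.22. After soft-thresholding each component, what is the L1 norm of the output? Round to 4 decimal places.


Soft-thresholding with lambda = 2.22:
prox(-9.5773) = sign(-9.5773)*max(|-9.5773| - 2.22, 0) = -7.3573
prox(1.9509) = sign(1.9509)*max(|1.9509| - 2.22, 0) = 0.0
prox(-8.1682) = sign(-8.1682)*max(|-8.1682| - 2.22, 0) = -5.9482
prox(-7.319) = sign(-7.319)*max(|-7.319| - 2.22, 0) = -5.099
prox(x) = [-7.3573, 0.0, -5.9482, -5.099]
||prox(x)||_1 = 7.3573 + 0.0 + 5.9482 + 5.099 = 18.4045


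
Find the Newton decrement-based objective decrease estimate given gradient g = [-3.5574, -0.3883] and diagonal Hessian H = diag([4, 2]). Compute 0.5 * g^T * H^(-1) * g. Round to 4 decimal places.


Step 1: H is diagonal, so H^(-1) * g = [-0.8894, -0.1942].
Step 2: g^T H^(-1) g = sum_i g_i^2 / H_ii
  = (-3.5574)^2/4 + (-0.3883)^2/2
  = 3.1638 + 0.0754 = 3.2392
Step 3: Objective decrease = 0.5 * g^T H^(-1) g = 1.6196


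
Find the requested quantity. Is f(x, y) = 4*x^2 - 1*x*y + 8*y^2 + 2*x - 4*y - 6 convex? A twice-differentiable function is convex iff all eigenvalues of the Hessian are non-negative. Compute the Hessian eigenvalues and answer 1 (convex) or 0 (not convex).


The Hessian of f(x,y) = 4*x^2 - 1*x*y + 8*y^2 + 2*x - 4*y - 6 is:
H = [[8, -1], [-1, 16]]
Trace = 8 + 16 = 24
Determinant = 8*16 - (-1)^2 = 127
Discriminant = (24)^2 - 4*127 = 68.0
Eigenvalues: lambda_1 = 7.8769, lambda_2 = 16.1231
The function is convex.

1


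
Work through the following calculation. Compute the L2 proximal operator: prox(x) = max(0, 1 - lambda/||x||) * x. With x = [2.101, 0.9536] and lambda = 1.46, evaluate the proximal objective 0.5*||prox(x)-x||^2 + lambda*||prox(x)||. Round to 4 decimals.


Step 1: Compute ||x||.
||x|| = 2.3073
Step 2: Compute scaling factor.
scale = max(0, 1 - 1.46/2.3073) = 0.3672
Step 3: prox(x) = [0.7715, 0.3502]
||prox(x)|| = 0.8473
Step 4: Proximal objective.
0.5*||prox-x||^2 = 1.0658
lambda*||prox|| = 1.2371
Total = 2.3028


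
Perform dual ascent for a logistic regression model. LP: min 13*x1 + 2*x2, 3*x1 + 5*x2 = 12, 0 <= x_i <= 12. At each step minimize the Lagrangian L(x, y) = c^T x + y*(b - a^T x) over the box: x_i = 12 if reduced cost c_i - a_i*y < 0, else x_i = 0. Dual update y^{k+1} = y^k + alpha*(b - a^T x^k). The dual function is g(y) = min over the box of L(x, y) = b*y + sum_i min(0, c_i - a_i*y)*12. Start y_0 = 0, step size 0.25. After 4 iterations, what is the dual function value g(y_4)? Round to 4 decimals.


Dual ascent for LP: min 13*x1 + 2*x2, 3*x1 + 5*x2 = 12, 0 <= x_i <= 12
Step 1: y^k = 0.0, reduced costs: (13.0, 2.0)
  x^k = (0.0, 0.0), subgradient = b - a^T x = 12.0
  y^{k+1} = 0.0 + 0.25*12.0 = 3.0
Step 2: y^k = 3.0, reduced costs: (4.0, -13.0)
  x^k = (0.0, 12.0), subgradient = b - a^T x = -48.0
  y^{k+1} = 3.0 + 0.25*-48.0 = -9.0
Step 3: y^k = -9.0, reduced costs: (40.0, 47.0)
  x^k = (0.0, 0.0), subgradient = b - a^T x = 12.0
  y^{k+1} = -9.0 + 0.25*12.0 = -6.0
Step 4: y^k = -6.0, reduced costs: (31.0, 32.0)
  x^k = (0.0, 0.0), subgradient = b - a^T x = 12.0
  y^{k+1} = -6.0 + 0.25*12.0 = -3.0
Dual objective at y_4 = -3.0: reduced costs (22.0, 17.0), box minimizer x = (0.0, 0.0)
g(y_4) = b*y + (c1 - a1*y)*x1 + (c2 - a2*y)*x2 = 12*(-3.0) + 22.0*0.0 + 17.0*0.0 = -36.0 + 0.0 + 0.0 = -36.0


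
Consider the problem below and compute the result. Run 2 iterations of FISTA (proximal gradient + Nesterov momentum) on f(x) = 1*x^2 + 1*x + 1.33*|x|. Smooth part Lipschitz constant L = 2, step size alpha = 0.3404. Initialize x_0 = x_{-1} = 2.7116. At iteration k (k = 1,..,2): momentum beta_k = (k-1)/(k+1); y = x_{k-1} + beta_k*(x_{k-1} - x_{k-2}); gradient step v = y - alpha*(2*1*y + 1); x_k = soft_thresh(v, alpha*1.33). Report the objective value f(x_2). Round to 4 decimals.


FISTA on f(x) = 1*x^2 + 1*x + 1.33*|x|
L = 2, alpha = 0.3404
Iteration 1: beta = 0.0, y = 2.7116 + 0.0*(2.7116 - 2.7116) = 2.7116
  grad(y) = 6.4232, v = y - alpha*grad = 0.5251
  prox(v) = soft_thresh(0.5251, 0.4527) = 0.0724
Iteration 2: beta = 0.3333, y = 0.0724 + 0.3333*(0.0724 - 2.7116) = -0.8073
  grad(y) = -0.6146, v = y - alpha*grad = -0.5981
  prox(v) = soft_thresh(-0.5981, 0.4527) = -0.1454
f(x_2) = 1*(-0.1454)^2 + 1*(-0.1454) + 1.33*|-0.1454| = 0.0691


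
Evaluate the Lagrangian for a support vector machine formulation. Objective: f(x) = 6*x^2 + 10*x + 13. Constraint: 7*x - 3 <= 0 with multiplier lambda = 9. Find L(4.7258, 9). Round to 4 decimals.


Step 1: Evaluate f(x).
f(4.7258) = 6*4.7258^2 + 10*4.7258 + 13 = 194.2571
Step 2: Evaluate g(x).
g(4.7258) = 7*4.7258 - 3 = 30.0806
Step 3: Compute Lagrangian.
L = 194.2571 + 9*30.0806 = 464.9825


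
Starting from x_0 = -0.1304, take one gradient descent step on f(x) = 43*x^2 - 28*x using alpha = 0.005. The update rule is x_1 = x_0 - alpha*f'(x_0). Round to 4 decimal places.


We compute the gradient at x_0 and apply the update.
f'(x) = 86*x - 28
f'(-0.1304) = 86*-0.1304 - 28 = -39.2144
x_1 = -0.1304 - 0.005*-39.2144 = 0.0657


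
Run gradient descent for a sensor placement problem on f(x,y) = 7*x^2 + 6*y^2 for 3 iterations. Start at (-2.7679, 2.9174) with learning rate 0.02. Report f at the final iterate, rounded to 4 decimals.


Gradient descent on f(x,y) = 7*x^2 + 6*y^2.
Starting point: (-2.7679, 2.9174), alpha = 0.02
Step 1: grad_x = 2*7*-2.7679 = -38.7506, grad_y = 2*6*2.9174 = 35.0088
  x_1 = -2.7679 - 0.02*-38.7506 = -1.9929
  y_1 = 2.9174 - 0.02*35.0088 = 2.2172
Step 2: grad_x = 2*7*-1.9929 = -27.9004, grad_y = 2*6*2.2172 = 26.6067
  x_2 = -1.9929 - 0.02*-27.9004 = -1.4349
  y_2 = 2.2172 - 0.02*26.6067 = 1.6851
Step 3: grad_x = 2*7*-1.4349 = -20.0883, grad_y = 2*6*1.6851 = 20.2211
  x_3 = -1.4349 - 0.02*-20.0883 = -1.0331
  y_3 = 1.6851 - 0.02*20.2211 = 1.2807
f(-1.0331, 1.2807) = 7*(-1.0331)^2 + 6*1.2807^2 = 17.3119


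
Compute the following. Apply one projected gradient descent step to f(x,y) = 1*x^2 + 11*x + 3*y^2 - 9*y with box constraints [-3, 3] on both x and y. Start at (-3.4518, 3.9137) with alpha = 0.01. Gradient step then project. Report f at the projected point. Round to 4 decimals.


Step 1: Compute gradient at (-3.4518, 3.9137).
grad_x = 2*1*-3.4518 + 11 = 4.0964
grad_y = 2*3*3.9137 - 9 = 14.4822
Step 2: Gradient step.
x_raw = -3.4518 - 0.01*4.0964 = -3.4928
y_raw = 3.9137 - 0.01*14.4822 = 3.7689
Step 3: Project onto [-3, 3].
x_proj = clip(-3.4928) = -3.0
y_proj = clip(3.7689) = 3.0
Step 4: Evaluate f.
f(-3.0, 3.0) = -24.0


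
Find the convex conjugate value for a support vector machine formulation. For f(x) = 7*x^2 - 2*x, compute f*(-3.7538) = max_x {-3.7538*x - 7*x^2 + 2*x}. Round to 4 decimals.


f*(y) = sup_x {y*x - a*x^2 - b*x} = sup_x {(y-b)*x - a*x^2}
FOC: (y - b) - 2a*x = 0 => x* = (y - b)/(2a)
x* = (-3.7538 + 2)/(2*7) = -0.1253
f*(-3.7538) = (y-b)^2/(4a) = (-3.7538 + 2)^2/(4*7)
= 3.0758/28 = 0.1099


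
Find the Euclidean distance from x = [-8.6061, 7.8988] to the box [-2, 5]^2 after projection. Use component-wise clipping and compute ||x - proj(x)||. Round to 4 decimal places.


Project each component onto [-2, 5].
clip(-8.6061) = -2.0, clip(7.8988) = 5.0
Projection = [-2.0, 5.0]
Squared diffs: [43.6406, 8.403]
Distance = sqrt(52.0436) = 7.2141


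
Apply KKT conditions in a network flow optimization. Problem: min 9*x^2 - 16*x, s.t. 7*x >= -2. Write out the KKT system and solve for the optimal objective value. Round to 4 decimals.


Step 1: Try lambda = 0 (constraint inactive).
Stationarity: 2*9*x - 16 = 0
x* = 16/(2*9) = 8/9 = 0.8889 (rounded; the exact value 8/9 is used below)
Check constraint: 7*0.8889 = 6.2223 >= -2 -- satisfied.
Step 2: Compute optimal value.
f(x*) = 9*(8/9)^2 - 16*(8/9) = -7.1111


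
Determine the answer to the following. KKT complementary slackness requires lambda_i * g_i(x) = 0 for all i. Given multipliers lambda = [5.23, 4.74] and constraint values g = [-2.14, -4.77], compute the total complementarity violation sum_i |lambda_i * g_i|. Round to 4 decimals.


KKT complementary slackness check:
lambda_1 * g_1 = 5.23 * -2.14 = -11.1922
lambda_2 * g_2 = 4.74 * -4.77 = -22.6098
Total violation = 11.1922 + 22.6098 = 33.802
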